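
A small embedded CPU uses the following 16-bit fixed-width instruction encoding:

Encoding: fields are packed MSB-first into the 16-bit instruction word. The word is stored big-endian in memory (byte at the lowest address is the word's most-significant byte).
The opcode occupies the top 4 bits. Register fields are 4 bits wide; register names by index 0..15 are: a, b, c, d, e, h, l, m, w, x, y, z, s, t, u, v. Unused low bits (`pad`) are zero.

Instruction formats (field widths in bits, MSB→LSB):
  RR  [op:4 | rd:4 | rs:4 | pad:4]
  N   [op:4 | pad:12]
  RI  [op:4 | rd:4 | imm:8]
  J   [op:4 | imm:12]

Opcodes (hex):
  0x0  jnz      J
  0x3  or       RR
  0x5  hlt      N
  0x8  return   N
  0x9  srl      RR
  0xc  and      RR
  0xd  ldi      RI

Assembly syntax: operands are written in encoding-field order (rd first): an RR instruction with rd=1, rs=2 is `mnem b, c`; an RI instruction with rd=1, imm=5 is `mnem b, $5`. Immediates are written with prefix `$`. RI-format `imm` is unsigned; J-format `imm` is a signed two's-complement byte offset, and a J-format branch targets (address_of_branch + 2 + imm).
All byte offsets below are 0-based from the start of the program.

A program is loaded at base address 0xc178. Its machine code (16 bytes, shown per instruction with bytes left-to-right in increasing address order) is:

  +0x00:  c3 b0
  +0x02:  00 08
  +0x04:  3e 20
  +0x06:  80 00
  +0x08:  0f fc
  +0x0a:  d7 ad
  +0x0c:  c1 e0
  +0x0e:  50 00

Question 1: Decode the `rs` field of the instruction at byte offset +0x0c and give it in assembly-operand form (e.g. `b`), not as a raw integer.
+0x0c: c1 e0 ⇒ word 0xc1e0 (big)
  opcode bits[15:12]=0xc: and/RR
  rd@[11:8]=0x1 ⇒ b
  rs@[7:4]=0xe ⇒ u

u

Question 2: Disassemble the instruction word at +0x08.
jnz $-4

+0x08: 0f fc ⇒ word 0x0ffc (big)
  opcode bits[15:12]=0x0: jnz/J
  imm: (w>>0)&0xfff=0xffc (s12→-4) → $-4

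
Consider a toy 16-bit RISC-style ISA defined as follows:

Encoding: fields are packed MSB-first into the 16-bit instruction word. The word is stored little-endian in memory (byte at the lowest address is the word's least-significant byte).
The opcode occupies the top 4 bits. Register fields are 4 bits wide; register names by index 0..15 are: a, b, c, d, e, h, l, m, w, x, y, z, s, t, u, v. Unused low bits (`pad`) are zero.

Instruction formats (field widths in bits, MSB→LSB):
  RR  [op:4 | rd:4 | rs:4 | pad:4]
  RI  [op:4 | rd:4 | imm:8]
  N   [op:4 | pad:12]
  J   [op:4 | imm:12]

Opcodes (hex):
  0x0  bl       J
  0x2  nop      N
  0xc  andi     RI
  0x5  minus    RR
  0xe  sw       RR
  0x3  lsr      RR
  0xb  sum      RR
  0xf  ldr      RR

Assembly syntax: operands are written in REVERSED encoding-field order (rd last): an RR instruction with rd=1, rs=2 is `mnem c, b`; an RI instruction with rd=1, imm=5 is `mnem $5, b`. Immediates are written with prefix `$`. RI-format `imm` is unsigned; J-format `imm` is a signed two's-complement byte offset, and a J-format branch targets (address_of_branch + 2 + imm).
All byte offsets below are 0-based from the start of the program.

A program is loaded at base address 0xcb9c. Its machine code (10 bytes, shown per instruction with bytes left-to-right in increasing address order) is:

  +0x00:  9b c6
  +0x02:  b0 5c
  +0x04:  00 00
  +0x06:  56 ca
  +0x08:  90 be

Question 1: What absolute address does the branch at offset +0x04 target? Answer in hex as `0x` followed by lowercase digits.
0xcba2

[04] 00 00 → 0x0000
  top 4b → 0x0 → bl [J]
  imm@[11:0]=0x0 ⇒ $0
  target = base 0xcb9c + off 0x04 + 2 + imm 0 = 0xcba2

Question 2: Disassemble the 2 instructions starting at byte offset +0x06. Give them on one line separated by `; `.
off 0x06: read 56 ca as little → 0xca56
  opcode bits[15:12]=0xc: andi/RI
  rd: (w>>8)&0xf=0xa → y
  imm: (w>>0)&0xff=0x56 → $86
off 0x08: read 90 be as little → 0xbe90
  opcode bits[15:12]=0xb: sum/RR
  rd: (w>>8)&0xf=0xe → u
  rs: (w>>4)&0xf=0x9 → x

andi $86, y; sum x, u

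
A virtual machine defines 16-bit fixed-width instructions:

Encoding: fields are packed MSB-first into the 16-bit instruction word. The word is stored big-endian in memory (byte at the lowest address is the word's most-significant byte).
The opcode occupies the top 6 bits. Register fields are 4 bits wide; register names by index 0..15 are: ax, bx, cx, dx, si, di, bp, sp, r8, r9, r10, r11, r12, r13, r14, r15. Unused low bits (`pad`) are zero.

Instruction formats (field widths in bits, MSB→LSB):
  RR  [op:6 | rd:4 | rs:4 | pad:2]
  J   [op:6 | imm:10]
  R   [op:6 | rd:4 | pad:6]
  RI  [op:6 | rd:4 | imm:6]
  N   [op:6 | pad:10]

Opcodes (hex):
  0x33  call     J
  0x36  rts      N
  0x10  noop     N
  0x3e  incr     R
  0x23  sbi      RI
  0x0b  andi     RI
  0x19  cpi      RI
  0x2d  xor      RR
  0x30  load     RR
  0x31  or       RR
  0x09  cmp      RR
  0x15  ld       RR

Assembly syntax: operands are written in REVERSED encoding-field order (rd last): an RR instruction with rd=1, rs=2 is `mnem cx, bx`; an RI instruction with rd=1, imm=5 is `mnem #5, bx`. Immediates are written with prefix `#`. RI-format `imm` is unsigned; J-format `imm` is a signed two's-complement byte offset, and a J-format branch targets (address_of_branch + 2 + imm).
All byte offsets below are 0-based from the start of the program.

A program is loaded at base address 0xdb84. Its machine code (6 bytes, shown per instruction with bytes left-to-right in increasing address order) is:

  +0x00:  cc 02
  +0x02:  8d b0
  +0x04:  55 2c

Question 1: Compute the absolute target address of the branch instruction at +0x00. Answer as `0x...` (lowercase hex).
0xdb88

[00] cc 02 → 0xcc02
  top 6b → 0x33 → call [J]
  imm: (w>>0)&0x3ff=0x2 → #2
  target = base 0xdb84 + off 0x00 + 2 + imm 2 = 0xdb88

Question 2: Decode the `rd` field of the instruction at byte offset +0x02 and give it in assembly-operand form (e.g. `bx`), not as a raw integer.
+0x02: 8d b0 ⇒ word 0x8db0 (big)
  op=0x8db0>>10=0x23 ⇒ sbi (RI)
  [9:6] rd=6 = bp
  [5:0] imm=48 = #48

bp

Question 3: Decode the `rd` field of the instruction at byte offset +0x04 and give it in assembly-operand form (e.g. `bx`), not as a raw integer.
off 0x04: read 55 2c as big → 0x552c
  top 6b → 0x15 → ld [RR]
  rd@[9:6]=0x4 ⇒ si
  rs@[5:2]=0xb ⇒ r11

si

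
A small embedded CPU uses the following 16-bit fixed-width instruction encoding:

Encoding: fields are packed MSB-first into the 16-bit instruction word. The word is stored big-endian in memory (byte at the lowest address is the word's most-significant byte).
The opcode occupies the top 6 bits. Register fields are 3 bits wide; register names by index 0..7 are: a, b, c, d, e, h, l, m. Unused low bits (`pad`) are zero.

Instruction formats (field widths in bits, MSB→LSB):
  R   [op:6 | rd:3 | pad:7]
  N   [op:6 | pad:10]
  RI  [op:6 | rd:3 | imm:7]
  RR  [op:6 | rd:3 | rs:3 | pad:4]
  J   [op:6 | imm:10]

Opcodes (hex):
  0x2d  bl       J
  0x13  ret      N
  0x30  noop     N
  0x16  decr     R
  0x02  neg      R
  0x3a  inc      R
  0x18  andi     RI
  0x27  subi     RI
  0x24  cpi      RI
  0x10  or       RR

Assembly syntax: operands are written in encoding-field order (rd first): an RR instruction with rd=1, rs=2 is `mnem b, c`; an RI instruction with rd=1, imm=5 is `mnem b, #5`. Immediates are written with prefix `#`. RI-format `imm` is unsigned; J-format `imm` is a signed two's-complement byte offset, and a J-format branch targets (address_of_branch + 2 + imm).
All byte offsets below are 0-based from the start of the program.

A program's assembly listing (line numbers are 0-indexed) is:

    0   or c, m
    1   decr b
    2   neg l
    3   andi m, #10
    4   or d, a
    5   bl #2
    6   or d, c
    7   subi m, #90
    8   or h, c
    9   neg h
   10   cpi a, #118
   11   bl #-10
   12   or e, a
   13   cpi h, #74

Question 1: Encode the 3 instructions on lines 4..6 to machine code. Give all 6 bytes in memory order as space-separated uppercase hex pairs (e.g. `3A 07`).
line 4 (or): pack op=0x10:6|rd=3:3|rs=0:3|pad=0:4 = 0x4180; big→ 41 80
line 5 (bl): pack op=0x2d:6|imm=2:10 = 0xb402; big→ b4 02
line 6 (or): pack op=0x10:6|rd=3:3|rs=2:3|pad=0:4 = 0x41a0; big→ 41 a0

41 80 B4 02 41 A0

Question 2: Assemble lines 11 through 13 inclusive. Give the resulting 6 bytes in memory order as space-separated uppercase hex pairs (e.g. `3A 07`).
B7 F6 42 00 92 CA

line 11 (bl): pack op=0x2d:6|imm=-10:10 = 0xb7f6; big→ b7 f6
line 12 (or): pack op=0x10:6|rd=4:3|rs=0:3|pad=0:4 = 0x4200; big→ 42 00
line 13 (cpi): pack op=0x24:6|rd=5:3|imm=74:7 = 0x92ca; big→ 92 ca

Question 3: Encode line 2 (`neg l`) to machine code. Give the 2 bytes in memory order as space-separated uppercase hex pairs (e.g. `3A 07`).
L2: neg op=0x2:6|rd=6:3|pad=0:7 ⇒ 0x0b00 ⇒ big 0b 00

0B 00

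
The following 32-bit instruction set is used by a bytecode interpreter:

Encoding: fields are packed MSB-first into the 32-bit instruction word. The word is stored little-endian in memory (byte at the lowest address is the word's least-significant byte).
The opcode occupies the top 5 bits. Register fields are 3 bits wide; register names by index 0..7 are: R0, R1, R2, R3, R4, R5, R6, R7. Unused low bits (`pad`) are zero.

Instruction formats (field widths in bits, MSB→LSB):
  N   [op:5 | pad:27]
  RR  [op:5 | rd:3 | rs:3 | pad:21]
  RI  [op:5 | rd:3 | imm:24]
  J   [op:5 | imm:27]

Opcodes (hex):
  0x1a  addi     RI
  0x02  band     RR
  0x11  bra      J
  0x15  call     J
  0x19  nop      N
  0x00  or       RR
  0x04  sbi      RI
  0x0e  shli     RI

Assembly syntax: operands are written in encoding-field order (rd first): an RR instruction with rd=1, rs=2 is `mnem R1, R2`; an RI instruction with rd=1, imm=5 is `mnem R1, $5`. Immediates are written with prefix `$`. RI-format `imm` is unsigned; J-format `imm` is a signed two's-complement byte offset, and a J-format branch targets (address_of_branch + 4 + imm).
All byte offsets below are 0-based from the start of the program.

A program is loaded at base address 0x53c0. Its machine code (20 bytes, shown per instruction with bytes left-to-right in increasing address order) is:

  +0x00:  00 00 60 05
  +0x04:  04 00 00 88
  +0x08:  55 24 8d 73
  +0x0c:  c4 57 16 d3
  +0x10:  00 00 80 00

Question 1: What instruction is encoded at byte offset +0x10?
or R0, R4

[10] 00 00 80 00 → 0x00800000
  op=0x00800000>>27=0x0 ⇒ or (RR)
  rd: (w>>24)&0x7=0x0 → R0
  rs: (w>>21)&0x7=0x4 → R4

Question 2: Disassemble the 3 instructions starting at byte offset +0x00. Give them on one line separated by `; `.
off 0x00: read 00 00 60 05 as little → 0x05600000
  op=0x05600000>>27=0x0 ⇒ or (RR)
  [26:24] rd=5 = R5
  [23:21] rs=3 = R3
off 0x04: read 04 00 00 88 as little → 0x88000004
  op=0x88000004>>27=0x11 ⇒ bra (J)
  [26:0] imm=4 = $4
off 0x08: read 55 24 8d 73 as little → 0x738d2455
  op=0x738d2455>>27=0xe ⇒ shli (RI)
  [26:24] rd=3 = R3
  [23:0] imm=9249877 = $9249877

or R5, R3; bra $4; shli R3, $9249877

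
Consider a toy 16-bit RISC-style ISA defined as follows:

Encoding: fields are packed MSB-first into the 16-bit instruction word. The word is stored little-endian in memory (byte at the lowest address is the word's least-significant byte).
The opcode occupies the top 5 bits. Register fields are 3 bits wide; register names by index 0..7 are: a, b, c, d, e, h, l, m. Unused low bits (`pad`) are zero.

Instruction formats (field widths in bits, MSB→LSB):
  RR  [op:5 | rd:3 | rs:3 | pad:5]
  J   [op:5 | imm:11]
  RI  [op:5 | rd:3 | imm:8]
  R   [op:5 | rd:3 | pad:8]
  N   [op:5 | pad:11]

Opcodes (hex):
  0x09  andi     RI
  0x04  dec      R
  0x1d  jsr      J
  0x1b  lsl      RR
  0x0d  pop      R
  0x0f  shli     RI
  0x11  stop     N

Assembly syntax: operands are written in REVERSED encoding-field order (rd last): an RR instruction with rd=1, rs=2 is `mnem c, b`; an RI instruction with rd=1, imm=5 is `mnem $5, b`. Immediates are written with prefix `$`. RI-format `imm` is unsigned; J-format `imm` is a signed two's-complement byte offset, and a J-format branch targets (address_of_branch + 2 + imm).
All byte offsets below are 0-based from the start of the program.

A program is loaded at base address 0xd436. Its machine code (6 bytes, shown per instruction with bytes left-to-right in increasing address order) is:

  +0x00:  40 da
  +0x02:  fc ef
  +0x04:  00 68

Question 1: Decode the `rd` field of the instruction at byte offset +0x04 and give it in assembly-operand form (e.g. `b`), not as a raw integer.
@+04  little-endian(00 68) = 0x6800
  op=0x6800>>11=0xd ⇒ pop (R)
  rd@[10:8]=0x0 ⇒ a

a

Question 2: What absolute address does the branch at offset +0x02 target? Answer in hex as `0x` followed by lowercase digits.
0xd436

off 0x02: read fc ef as little → 0xeffc
  opcode bits[15:11]=0x1d: jsr/J
  imm: (w>>0)&0x7ff=0x7fc (s11→-4) → $-4
  target = base 0xd436 + off 0x02 + 2 + imm -4 = 0xd436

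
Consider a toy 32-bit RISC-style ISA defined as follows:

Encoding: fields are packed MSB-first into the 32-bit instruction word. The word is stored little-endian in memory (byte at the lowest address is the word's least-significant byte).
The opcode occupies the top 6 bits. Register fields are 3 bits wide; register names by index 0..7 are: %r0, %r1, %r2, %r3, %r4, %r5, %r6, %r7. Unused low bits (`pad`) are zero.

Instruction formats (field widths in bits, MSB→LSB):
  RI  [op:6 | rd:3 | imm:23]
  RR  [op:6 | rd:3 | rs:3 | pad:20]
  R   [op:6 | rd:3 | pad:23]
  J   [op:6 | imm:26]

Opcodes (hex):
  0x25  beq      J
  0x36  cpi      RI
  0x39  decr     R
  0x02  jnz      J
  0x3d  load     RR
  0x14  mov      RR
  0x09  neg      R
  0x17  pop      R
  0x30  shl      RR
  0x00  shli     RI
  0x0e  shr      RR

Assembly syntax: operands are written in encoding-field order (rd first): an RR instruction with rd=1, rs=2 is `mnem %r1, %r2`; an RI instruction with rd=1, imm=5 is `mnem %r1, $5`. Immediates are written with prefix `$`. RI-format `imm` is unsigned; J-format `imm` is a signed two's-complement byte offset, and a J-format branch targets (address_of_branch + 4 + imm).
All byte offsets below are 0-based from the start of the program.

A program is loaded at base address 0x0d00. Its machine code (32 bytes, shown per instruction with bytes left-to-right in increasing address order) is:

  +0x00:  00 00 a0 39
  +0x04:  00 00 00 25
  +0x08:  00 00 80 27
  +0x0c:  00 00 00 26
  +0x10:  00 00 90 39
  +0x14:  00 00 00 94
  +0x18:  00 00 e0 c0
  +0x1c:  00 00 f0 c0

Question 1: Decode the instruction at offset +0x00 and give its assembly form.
shr %r3, %r2

[00] 00 00 a0 39 → 0x39a00000
  top 6b → 0xe → shr [RR]
  [25:23] rd=3 = %r3
  [22:20] rs=2 = %r2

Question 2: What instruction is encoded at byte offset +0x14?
beq $0

[14] 00 00 00 94 → 0x94000000
  opcode bits[31:26]=0x25: beq/J
  [25:0] imm=0 = $0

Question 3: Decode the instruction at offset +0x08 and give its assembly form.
off 0x08: read 00 00 80 27 as little → 0x27800000
  opcode bits[31:26]=0x9: neg/R
  rd: (w>>23)&0x7=0x7 → %r7

neg %r7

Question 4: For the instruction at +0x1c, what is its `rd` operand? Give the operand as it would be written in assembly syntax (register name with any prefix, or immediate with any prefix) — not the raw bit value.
%r1

@+1c  little-endian(00 00 f0 c0) = 0xc0f00000
  op=0xc0f00000>>26=0x30 ⇒ shl (RR)
  rd@[25:23]=0x1 ⇒ %r1
  rs@[22:20]=0x7 ⇒ %r7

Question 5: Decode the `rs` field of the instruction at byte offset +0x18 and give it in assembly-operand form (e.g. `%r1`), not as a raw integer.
%r6

off 0x18: read 00 00 e0 c0 as little → 0xc0e00000
  opcode bits[31:26]=0x30: shl/RR
  rd: (w>>23)&0x7=0x1 → %r1
  rs: (w>>20)&0x7=0x6 → %r6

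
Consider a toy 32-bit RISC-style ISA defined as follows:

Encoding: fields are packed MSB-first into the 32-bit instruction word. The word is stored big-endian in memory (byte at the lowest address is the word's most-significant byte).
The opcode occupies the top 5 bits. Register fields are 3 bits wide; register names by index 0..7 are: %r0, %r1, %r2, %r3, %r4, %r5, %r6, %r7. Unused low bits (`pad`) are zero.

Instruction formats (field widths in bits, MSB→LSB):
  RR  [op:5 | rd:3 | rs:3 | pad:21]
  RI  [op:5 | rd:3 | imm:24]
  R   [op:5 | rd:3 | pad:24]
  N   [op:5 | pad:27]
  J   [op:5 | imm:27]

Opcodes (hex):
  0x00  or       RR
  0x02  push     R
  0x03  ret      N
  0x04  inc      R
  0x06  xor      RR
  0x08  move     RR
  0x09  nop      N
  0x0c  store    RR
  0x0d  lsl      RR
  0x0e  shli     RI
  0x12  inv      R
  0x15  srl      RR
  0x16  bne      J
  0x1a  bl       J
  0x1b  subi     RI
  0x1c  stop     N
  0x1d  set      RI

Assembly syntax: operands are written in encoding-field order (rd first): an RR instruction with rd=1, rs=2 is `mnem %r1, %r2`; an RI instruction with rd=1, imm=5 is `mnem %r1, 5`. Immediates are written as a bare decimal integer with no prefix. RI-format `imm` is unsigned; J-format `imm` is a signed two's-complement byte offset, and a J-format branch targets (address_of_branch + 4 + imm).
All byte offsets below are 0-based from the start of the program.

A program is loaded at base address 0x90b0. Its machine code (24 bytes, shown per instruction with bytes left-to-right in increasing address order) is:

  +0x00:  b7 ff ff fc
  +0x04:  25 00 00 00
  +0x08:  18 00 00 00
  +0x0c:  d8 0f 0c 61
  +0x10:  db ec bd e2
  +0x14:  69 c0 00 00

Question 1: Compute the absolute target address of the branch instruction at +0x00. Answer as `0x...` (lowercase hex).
@+00  big-endian(b7 ff ff fc) = 0xb7fffffc
  opcode bits[31:27]=0x16: bne/J
  [26:0] imm=134217724 (s27→-4) = -4
  target = base 0x90b0 + off 0x00 + 4 + imm -4 = 0x90b0

0x90b0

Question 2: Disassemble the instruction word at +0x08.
[08] 18 00 00 00 → 0x18000000
  opcode bits[31:27]=0x3: ret/N

ret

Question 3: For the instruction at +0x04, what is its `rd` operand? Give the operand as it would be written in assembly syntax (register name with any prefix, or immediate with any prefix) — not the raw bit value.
%r5

@+04  big-endian(25 00 00 00) = 0x25000000
  op=0x25000000>>27=0x4 ⇒ inc (R)
  rd@[26:24]=0x5 ⇒ %r5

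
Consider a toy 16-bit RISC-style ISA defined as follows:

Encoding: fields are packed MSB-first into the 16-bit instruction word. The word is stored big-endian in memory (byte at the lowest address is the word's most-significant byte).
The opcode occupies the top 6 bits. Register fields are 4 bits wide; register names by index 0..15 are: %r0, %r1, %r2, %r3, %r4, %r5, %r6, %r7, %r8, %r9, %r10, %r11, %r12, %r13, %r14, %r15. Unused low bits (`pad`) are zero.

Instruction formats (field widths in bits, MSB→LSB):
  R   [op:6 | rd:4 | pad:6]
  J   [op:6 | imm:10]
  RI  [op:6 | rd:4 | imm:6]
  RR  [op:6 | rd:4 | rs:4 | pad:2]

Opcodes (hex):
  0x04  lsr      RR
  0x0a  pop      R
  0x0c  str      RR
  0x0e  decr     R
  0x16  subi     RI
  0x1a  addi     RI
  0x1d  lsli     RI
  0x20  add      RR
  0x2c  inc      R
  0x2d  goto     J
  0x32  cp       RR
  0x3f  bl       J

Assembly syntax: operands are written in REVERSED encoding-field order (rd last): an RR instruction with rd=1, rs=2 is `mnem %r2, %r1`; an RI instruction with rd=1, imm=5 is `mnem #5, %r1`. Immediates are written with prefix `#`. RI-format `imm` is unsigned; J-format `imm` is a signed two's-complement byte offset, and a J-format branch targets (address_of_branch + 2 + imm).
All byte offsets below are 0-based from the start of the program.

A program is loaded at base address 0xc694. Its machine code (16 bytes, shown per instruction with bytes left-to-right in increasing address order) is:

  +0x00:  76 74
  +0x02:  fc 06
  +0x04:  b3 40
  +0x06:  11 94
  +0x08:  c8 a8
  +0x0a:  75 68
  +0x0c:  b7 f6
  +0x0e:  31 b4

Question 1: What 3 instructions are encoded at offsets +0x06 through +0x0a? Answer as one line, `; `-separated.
lsr %r5, %r6; cp %r10, %r2; lsli #40, %r5

@+06  big-endian(11 94) = 0x1194
  op=0x1194>>10=0x4 ⇒ lsr (RR)
  [9:6] rd=6 = %r6
  [5:2] rs=5 = %r5
@+08  big-endian(c8 a8) = 0xc8a8
  op=0xc8a8>>10=0x32 ⇒ cp (RR)
  [9:6] rd=2 = %r2
  [5:2] rs=10 = %r10
@+0a  big-endian(75 68) = 0x7568
  op=0x7568>>10=0x1d ⇒ lsli (RI)
  [9:6] rd=5 = %r5
  [5:0] imm=40 = #40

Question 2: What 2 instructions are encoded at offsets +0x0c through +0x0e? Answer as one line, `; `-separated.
goto #-10; str %r13, %r6

@+0c  big-endian(b7 f6) = 0xb7f6
  op=0xb7f6>>10=0x2d ⇒ goto (J)
  imm@[9:0]=0x3f6 (s10→-10) ⇒ #-10
@+0e  big-endian(31 b4) = 0x31b4
  op=0x31b4>>10=0xc ⇒ str (RR)
  rd@[9:6]=0x6 ⇒ %r6
  rs@[5:2]=0xd ⇒ %r13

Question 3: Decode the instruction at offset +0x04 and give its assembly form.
+0x04: b3 40 ⇒ word 0xb340 (big)
  opcode bits[15:10]=0x2c: inc/R
  rd@[9:6]=0xd ⇒ %r13

inc %r13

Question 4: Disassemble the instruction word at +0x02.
[02] fc 06 → 0xfc06
  op=0xfc06>>10=0x3f ⇒ bl (J)
  imm: (w>>0)&0x3ff=0x6 → #6

bl #6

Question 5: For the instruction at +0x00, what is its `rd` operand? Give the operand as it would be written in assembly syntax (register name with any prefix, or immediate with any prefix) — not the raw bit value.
%r9

+0x00: 76 74 ⇒ word 0x7674 (big)
  opcode bits[15:10]=0x1d: lsli/RI
  rd: (w>>6)&0xf=0x9 → %r9
  imm: (w>>0)&0x3f=0x34 → #52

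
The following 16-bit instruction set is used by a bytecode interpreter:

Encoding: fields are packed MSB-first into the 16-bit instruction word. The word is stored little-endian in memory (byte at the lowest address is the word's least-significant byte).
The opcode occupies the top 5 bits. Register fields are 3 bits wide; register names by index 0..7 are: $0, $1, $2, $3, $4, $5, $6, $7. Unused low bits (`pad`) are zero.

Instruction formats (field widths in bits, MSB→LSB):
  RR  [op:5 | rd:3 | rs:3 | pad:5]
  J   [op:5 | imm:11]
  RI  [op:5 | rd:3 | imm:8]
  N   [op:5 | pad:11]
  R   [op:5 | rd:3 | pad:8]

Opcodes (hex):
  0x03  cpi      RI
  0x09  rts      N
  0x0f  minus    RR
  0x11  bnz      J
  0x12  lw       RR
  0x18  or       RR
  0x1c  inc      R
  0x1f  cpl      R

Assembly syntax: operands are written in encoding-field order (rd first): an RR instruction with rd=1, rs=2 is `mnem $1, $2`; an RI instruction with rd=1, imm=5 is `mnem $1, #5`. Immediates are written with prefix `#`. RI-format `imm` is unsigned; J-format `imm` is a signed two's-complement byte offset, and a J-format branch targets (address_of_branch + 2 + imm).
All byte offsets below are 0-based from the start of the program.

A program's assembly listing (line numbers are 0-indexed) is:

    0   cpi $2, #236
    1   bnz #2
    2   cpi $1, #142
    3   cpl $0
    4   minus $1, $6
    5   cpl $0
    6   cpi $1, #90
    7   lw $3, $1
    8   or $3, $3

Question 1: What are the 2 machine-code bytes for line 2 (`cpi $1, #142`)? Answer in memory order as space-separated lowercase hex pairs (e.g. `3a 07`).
L2: cpi op=0x3:5|rd=1:3|imm=142:8 ⇒ 0x198e ⇒ little 8e 19

8e 19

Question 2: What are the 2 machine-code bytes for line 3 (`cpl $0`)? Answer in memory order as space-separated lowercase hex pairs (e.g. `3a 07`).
00 f8

3. cpl fields op=0x1f:5|rd=0:3|pad=0:8 → word f800h → 00 f8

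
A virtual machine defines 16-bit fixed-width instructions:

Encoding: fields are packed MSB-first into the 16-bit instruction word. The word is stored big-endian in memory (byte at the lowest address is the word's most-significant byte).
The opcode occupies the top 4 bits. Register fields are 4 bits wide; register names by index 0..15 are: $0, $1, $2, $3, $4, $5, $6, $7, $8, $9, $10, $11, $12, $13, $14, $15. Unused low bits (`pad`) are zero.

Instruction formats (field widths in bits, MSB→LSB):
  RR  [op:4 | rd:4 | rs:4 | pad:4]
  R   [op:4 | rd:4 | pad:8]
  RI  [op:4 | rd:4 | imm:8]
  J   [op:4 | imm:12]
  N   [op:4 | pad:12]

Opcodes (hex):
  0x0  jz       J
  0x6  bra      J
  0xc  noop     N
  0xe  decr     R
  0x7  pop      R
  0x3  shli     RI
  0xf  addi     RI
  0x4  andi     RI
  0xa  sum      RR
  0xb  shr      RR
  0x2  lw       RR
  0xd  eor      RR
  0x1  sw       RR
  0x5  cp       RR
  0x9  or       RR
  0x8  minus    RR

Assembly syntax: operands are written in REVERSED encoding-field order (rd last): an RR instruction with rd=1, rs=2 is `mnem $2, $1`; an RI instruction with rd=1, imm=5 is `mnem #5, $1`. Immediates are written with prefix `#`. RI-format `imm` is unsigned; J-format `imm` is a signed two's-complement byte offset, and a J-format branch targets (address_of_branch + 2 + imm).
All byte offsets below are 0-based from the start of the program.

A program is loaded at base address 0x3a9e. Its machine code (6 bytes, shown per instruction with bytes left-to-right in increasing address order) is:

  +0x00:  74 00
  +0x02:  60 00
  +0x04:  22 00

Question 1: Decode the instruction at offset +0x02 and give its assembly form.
[02] 60 00 → 0x6000
  opcode bits[15:12]=0x6: bra/J
  imm: (w>>0)&0xfff=0x0 → #0

bra #0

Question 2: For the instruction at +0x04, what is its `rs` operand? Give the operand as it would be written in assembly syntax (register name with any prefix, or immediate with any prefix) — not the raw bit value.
@+04  big-endian(22 00) = 0x2200
  top 4b → 0x2 → lw [RR]
  [11:8] rd=2 = $2
  [7:4] rs=0 = $0

$0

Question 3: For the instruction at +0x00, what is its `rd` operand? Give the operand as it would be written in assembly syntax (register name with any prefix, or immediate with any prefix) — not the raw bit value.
+0x00: 74 00 ⇒ word 0x7400 (big)
  op=0x7400>>12=0x7 ⇒ pop (R)
  [11:8] rd=4 = $4

$4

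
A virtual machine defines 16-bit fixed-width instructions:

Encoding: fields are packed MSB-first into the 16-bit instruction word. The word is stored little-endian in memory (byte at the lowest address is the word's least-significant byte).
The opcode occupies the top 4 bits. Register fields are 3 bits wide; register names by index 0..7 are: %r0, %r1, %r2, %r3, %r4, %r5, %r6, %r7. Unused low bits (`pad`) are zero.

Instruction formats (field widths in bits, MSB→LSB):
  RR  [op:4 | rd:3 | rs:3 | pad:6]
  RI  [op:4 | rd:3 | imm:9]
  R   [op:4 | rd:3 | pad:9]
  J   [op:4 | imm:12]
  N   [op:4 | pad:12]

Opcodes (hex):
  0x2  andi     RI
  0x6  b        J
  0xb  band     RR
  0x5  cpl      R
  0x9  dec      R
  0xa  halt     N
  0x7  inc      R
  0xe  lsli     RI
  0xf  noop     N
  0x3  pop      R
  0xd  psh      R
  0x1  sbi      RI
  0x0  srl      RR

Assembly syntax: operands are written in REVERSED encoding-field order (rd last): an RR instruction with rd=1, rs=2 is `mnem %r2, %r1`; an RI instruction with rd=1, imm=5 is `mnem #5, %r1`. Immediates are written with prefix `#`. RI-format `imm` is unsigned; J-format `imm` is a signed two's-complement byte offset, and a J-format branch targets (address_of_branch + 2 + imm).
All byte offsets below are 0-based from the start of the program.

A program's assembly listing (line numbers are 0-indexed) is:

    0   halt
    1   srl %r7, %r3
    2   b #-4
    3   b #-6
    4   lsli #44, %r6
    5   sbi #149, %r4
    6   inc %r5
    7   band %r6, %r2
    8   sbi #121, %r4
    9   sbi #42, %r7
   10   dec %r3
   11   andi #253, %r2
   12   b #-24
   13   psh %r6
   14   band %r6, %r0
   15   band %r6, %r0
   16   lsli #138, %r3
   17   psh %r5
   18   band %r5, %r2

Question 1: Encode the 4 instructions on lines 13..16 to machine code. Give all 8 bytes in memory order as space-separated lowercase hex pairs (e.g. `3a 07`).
00 dc 80 b1 80 b1 8a e6

line 13 (psh): pack op=0xd:4|rd=6:3|pad=0:9 = 0xdc00; little→ 00 dc
line 14 (band): pack op=0xb:4|rd=0:3|rs=6:3|pad=0:6 = 0xb180; little→ 80 b1
line 15 (band): pack op=0xb:4|rd=0:3|rs=6:3|pad=0:6 = 0xb180; little→ 80 b1
line 16 (lsli): pack op=0xe:4|rd=3:3|imm=138:9 = 0xe68a; little→ 8a e6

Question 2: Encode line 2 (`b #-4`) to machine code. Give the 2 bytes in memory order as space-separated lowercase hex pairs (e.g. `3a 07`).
fc 6f

2. b fields op=0x6:4|imm=-4:12 → word 6ffch → fc 6f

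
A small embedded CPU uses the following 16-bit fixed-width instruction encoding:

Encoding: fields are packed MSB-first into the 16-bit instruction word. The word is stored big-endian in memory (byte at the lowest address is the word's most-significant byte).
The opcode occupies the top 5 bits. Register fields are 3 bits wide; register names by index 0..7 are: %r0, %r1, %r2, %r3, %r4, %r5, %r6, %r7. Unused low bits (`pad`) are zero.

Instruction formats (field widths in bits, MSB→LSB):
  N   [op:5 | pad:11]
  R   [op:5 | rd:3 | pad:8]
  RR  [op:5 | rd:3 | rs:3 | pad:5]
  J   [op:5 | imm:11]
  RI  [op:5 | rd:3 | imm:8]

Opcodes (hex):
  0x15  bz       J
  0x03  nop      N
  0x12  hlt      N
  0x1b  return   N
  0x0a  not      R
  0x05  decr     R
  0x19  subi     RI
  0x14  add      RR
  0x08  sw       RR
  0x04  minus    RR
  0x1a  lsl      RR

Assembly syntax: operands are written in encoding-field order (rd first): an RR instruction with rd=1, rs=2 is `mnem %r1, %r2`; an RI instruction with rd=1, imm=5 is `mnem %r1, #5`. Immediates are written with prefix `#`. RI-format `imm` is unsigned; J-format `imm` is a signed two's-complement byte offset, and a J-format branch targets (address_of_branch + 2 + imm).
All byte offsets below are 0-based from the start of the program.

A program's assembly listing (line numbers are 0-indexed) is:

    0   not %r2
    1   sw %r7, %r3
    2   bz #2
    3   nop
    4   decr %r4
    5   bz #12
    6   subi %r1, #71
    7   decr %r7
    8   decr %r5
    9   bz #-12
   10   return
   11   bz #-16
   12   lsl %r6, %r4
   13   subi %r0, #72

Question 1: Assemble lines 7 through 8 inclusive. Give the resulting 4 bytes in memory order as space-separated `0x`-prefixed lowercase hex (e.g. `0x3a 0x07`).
0x2f 0x00 0x2d 0x00

7. decr fields op=0x5:5|rd=7:3|pad=0:8 → word 2f00h → 2f 00
8. decr fields op=0x5:5|rd=5:3|pad=0:8 → word 2d00h → 2d 00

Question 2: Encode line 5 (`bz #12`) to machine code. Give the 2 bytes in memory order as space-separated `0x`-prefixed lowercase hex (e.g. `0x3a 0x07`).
L5: bz op=0x15:5|imm=12:11 ⇒ 0xa80c ⇒ big a8 0c

0xa8 0x0c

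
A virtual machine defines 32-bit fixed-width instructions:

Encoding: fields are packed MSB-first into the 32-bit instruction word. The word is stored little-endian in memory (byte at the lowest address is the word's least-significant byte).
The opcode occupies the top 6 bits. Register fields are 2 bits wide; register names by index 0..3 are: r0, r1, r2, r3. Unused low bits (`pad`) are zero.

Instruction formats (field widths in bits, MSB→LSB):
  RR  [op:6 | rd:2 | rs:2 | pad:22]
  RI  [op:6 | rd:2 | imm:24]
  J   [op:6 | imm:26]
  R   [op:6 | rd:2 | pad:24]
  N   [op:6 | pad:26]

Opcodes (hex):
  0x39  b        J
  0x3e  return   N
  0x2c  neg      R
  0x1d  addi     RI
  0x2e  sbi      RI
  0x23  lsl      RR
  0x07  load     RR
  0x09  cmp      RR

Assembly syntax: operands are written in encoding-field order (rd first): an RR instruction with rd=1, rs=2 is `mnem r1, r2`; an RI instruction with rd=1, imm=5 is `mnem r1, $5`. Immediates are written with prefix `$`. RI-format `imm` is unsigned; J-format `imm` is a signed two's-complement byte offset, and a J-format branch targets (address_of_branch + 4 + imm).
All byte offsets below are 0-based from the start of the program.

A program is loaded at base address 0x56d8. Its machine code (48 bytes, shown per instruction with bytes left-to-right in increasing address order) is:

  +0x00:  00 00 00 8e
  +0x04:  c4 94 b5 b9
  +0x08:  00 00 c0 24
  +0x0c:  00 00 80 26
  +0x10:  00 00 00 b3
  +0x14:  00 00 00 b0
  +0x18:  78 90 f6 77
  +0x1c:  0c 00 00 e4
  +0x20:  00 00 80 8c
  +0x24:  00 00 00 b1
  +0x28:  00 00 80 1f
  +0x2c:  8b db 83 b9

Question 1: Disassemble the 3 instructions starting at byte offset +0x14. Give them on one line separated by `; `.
neg r0; addi r3, $16158840; b $12

off 0x14: read 00 00 00 b0 as little → 0xb0000000
  top 6b → 0x2c → neg [R]
  rd: (w>>24)&0x3=0x0 → r0
off 0x18: read 78 90 f6 77 as little → 0x77f69078
  top 6b → 0x1d → addi [RI]
  rd: (w>>24)&0x3=0x3 → r3
  imm: (w>>0)&0xffffff=0xf69078 → $16158840
off 0x1c: read 0c 00 00 e4 as little → 0xe400000c
  top 6b → 0x39 → b [J]
  imm: (w>>0)&0x3ffffff=0xc → $12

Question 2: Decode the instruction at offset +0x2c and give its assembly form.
sbi r1, $8641419

@+2c  little-endian(8b db 83 b9) = 0xb983db8b
  opcode bits[31:26]=0x2e: sbi/RI
  [25:24] rd=1 = r1
  [23:0] imm=8641419 = $8641419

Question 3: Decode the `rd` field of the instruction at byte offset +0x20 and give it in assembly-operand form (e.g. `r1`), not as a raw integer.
off 0x20: read 00 00 80 8c as little → 0x8c800000
  opcode bits[31:26]=0x23: lsl/RR
  [25:24] rd=0 = r0
  [23:22] rs=2 = r2

r0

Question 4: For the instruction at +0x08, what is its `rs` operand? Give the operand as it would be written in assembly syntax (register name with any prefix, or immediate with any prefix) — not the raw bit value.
r3

@+08  little-endian(00 00 c0 24) = 0x24c00000
  op=0x24c00000>>26=0x9 ⇒ cmp (RR)
  [25:24] rd=0 = r0
  [23:22] rs=3 = r3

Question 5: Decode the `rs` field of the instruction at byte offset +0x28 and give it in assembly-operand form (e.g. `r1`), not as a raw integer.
[28] 00 00 80 1f → 0x1f800000
  top 6b → 0x7 → load [RR]
  rd@[25:24]=0x3 ⇒ r3
  rs@[23:22]=0x2 ⇒ r2

r2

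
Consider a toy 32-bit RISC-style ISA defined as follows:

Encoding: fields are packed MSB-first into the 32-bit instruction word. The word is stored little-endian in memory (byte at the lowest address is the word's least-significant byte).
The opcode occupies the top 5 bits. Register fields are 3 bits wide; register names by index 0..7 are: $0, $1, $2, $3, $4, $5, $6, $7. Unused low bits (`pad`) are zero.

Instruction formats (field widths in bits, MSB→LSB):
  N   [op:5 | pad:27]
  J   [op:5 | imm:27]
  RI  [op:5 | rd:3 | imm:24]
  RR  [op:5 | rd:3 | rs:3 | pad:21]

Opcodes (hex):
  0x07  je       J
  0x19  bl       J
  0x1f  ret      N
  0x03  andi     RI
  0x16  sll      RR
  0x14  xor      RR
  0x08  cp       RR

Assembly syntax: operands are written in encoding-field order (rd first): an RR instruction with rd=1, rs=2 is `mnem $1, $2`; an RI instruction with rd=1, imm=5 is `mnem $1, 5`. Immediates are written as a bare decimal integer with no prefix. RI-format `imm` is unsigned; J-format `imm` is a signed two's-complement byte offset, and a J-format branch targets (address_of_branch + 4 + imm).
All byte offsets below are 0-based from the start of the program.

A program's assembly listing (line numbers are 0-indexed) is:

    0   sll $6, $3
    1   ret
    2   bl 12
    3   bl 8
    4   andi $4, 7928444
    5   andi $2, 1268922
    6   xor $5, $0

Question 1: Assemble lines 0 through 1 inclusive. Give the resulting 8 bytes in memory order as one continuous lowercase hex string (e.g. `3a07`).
line 0 (sll): pack op=0x16:5|rd=6:3|rs=3:3|pad=0:21 = 0xb6600000; little→ 00 00 60 b6
line 1 (ret): pack op=0x1f:5|pad=0:27 = 0xf8000000; little→ 00 00 00 f8

000060b6000000f8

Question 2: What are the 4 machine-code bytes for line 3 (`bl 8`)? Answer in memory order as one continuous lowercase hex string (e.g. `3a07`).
080000c8

line 3 (bl): pack op=0x19:5|imm=8:27 = 0xc8000008; little→ 08 00 00 c8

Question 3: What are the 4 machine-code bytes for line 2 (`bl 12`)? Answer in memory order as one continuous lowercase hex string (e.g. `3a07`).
L2: bl op=0x19:5|imm=12:27 ⇒ 0xc800000c ⇒ little 0c 00 00 c8

0c0000c8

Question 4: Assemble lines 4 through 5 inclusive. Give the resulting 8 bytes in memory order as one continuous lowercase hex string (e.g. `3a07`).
7cfa781cba5c131a

4. andi fields op=0x3:5|rd=4:3|imm=7928444:24 → word 1c78fa7ch → 7c fa 78 1c
5. andi fields op=0x3:5|rd=2:3|imm=1268922:24 → word 1a135cbah → ba 5c 13 1a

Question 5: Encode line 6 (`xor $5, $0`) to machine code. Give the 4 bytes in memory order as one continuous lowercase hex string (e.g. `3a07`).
L6: xor op=0x14:5|rd=5:3|rs=0:3|pad=0:21 ⇒ 0xa5000000 ⇒ little 00 00 00 a5

000000a5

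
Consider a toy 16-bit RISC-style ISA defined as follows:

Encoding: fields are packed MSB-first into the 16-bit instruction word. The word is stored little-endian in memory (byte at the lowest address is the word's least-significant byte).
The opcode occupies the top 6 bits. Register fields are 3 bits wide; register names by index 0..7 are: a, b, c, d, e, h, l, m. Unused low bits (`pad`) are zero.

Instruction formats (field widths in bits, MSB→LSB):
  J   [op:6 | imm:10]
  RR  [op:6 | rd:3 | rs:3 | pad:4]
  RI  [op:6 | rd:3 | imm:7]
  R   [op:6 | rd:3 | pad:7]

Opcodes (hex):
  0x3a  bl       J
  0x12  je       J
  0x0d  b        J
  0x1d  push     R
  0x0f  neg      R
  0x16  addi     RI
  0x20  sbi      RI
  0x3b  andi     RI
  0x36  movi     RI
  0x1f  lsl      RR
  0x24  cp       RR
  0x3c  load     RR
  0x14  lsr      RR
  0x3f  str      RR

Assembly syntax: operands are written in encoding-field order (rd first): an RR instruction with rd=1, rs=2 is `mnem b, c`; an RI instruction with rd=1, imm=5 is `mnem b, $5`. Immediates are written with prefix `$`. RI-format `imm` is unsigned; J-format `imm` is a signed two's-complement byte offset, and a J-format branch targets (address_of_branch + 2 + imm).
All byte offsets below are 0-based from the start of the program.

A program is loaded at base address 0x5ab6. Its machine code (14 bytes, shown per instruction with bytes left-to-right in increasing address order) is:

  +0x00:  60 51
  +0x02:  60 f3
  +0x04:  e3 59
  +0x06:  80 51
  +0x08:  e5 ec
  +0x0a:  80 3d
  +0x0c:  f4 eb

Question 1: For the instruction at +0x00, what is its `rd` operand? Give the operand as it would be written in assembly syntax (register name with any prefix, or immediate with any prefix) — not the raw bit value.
c

@+00  little-endian(60 51) = 0x5160
  op=0x5160>>10=0x14 ⇒ lsr (RR)
  rd: (w>>7)&0x7=0x2 → c
  rs: (w>>4)&0x7=0x6 → l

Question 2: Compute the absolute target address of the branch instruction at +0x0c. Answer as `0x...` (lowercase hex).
0x5ab8

[0c] f4 eb → 0xebf4
  op=0xebf4>>10=0x3a ⇒ bl (J)
  imm@[9:0]=0x3f4 (s10→-12) ⇒ $-12
  target = base 0x5ab6 + off 0x0c + 2 + imm -12 = 0x5ab8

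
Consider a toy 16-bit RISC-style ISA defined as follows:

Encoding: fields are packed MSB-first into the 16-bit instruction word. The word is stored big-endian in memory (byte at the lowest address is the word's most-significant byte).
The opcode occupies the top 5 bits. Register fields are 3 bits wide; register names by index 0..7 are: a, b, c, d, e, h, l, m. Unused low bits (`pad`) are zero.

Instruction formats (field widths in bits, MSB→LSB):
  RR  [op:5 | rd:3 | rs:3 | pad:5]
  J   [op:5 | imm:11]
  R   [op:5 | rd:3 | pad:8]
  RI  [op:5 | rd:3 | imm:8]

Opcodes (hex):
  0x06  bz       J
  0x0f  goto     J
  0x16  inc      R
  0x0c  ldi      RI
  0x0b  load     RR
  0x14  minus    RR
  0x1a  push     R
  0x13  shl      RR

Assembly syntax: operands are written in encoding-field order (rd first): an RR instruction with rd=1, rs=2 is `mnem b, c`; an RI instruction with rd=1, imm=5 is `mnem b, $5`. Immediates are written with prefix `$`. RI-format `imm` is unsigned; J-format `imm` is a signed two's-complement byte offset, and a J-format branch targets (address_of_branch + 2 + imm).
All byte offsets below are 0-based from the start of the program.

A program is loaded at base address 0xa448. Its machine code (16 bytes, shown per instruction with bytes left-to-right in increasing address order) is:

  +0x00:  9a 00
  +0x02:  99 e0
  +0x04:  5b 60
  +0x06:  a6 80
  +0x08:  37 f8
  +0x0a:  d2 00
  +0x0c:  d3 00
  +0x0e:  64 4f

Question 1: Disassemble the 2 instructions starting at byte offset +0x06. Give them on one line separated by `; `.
+0x06: a6 80 ⇒ word 0xa680 (big)
  op=0xa680>>11=0x14 ⇒ minus (RR)
  [10:8] rd=6 = l
  [7:5] rs=4 = e
+0x08: 37 f8 ⇒ word 0x37f8 (big)
  op=0x37f8>>11=0x6 ⇒ bz (J)
  [10:0] imm=2040 (s11→-8) = $-8

minus l, e; bz $-8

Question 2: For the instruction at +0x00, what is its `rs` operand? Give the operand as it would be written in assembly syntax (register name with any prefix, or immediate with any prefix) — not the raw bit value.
[00] 9a 00 → 0x9a00
  top 5b → 0x13 → shl [RR]
  rd@[10:8]=0x2 ⇒ c
  rs@[7:5]=0x0 ⇒ a

a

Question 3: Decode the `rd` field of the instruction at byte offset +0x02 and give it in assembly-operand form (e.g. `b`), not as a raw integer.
[02] 99 e0 → 0x99e0
  op=0x99e0>>11=0x13 ⇒ shl (RR)
  [10:8] rd=1 = b
  [7:5] rs=7 = m

b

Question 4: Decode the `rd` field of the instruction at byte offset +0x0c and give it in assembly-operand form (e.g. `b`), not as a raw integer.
d

[0c] d3 00 → 0xd300
  opcode bits[15:11]=0x1a: push/R
  [10:8] rd=3 = d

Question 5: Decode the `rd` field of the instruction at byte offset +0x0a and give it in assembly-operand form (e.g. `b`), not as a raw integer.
[0a] d2 00 → 0xd200
  top 5b → 0x1a → push [R]
  rd@[10:8]=0x2 ⇒ c

c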